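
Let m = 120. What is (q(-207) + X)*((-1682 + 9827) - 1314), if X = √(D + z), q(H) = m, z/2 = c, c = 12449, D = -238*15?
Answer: 819720 + 27324*√1333 ≈ 1.8173e+6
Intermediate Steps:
D = -3570
z = 24898 (z = 2*12449 = 24898)
q(H) = 120
X = 4*√1333 (X = √(-3570 + 24898) = √21328 = 4*√1333 ≈ 146.04)
(q(-207) + X)*((-1682 + 9827) - 1314) = (120 + 4*√1333)*((-1682 + 9827) - 1314) = (120 + 4*√1333)*(8145 - 1314) = (120 + 4*√1333)*6831 = 819720 + 27324*√1333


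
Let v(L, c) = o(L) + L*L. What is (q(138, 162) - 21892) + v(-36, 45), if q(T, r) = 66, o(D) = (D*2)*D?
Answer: -17938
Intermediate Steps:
o(D) = 2*D**2 (o(D) = (2*D)*D = 2*D**2)
v(L, c) = 3*L**2 (v(L, c) = 2*L**2 + L*L = 2*L**2 + L**2 = 3*L**2)
(q(138, 162) - 21892) + v(-36, 45) = (66 - 21892) + 3*(-36)**2 = -21826 + 3*1296 = -21826 + 3888 = -17938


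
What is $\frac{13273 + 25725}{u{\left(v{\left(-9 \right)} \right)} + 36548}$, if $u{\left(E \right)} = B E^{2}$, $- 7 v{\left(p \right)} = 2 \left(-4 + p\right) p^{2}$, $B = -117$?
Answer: $- \frac{955451}{258565880} \approx -0.0036952$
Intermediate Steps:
$v{\left(p \right)} = - \frac{p^{2} \left(-8 + 2 p\right)}{7}$ ($v{\left(p \right)} = - \frac{2 \left(-4 + p\right) p^{2}}{7} = - \frac{\left(-8 + 2 p\right) p^{2}}{7} = - \frac{p^{2} \left(-8 + 2 p\right)}{7}$)
$u{\left(E \right)} = - 117 E^{2}$
$\frac{13273 + 25725}{u{\left(v{\left(-9 \right)} \right)} + 36548} = \frac{13273 + 25725}{- 117 \left(\frac{2 \left(-9\right)^{2} \left(4 - -9\right)}{7}\right)^{2} + 36548} = \frac{38998}{- 117 \left(\frac{2}{7} \cdot 81 \left(4 + 9\right)\right)^{2} + 36548} = \frac{38998}{- 117 \left(\frac{2}{7} \cdot 81 \cdot 13\right)^{2} + 36548} = \frac{38998}{- 117 \left(\frac{2106}{7}\right)^{2} + 36548} = \frac{38998}{\left(-117\right) \frac{4435236}{49} + 36548} = \frac{38998}{- \frac{518922612}{49} + 36548} = \frac{38998}{- \frac{517131760}{49}} = 38998 \left(- \frac{49}{517131760}\right) = - \frac{955451}{258565880}$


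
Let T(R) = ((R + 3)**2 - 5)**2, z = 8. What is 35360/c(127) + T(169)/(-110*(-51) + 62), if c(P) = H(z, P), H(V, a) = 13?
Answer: 890345081/5672 ≈ 1.5697e+5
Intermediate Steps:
c(P) = 13
T(R) = (-5 + (3 + R)**2)**2 (T(R) = ((3 + R)**2 - 5)**2 = (-5 + (3 + R)**2)**2)
35360/c(127) + T(169)/(-110*(-51) + 62) = 35360/13 + (-5 + (3 + 169)**2)**2/(-110*(-51) + 62) = 35360*(1/13) + (-5 + 172**2)**2/(5610 + 62) = 2720 + (-5 + 29584)**2/5672 = 2720 + 29579**2*(1/5672) = 2720 + 874917241*(1/5672) = 2720 + 874917241/5672 = 890345081/5672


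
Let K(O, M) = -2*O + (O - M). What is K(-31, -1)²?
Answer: 1024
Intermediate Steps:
K(O, M) = -M - O
K(-31, -1)² = (-1*(-1) - 1*(-31))² = (1 + 31)² = 32² = 1024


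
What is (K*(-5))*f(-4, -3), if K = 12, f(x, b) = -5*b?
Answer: -900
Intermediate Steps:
(K*(-5))*f(-4, -3) = (12*(-5))*(-5*(-3)) = -60*15 = -900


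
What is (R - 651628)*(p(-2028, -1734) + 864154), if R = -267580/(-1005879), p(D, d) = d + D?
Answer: -563951381743665344/1005879 ≈ -5.6065e+11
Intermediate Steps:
p(D, d) = D + d
R = 267580/1005879 (R = -267580*(-1/1005879) = 267580/1005879 ≈ 0.26602)
(R - 651628)*(p(-2028, -1734) + 864154) = (267580/1005879 - 651628)*((-2028 - 1734) + 864154) = -655458653432*(-3762 + 864154)/1005879 = -655458653432/1005879*860392 = -563951381743665344/1005879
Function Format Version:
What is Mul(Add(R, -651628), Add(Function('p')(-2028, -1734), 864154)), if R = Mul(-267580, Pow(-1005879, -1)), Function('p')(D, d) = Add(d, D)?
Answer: Rational(-563951381743665344, 1005879) ≈ -5.6065e+11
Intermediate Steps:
Function('p')(D, d) = Add(D, d)
R = Rational(267580, 1005879) (R = Mul(-267580, Rational(-1, 1005879)) = Rational(267580, 1005879) ≈ 0.26602)
Mul(Add(R, -651628), Add(Function('p')(-2028, -1734), 864154)) = Mul(Add(Rational(267580, 1005879), -651628), Add(Add(-2028, -1734), 864154)) = Mul(Rational(-655458653432, 1005879), Add(-3762, 864154)) = Mul(Rational(-655458653432, 1005879), 860392) = Rational(-563951381743665344, 1005879)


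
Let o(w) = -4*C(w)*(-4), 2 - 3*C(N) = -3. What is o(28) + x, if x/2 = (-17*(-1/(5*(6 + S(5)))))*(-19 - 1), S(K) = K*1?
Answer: 472/33 ≈ 14.303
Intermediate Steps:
S(K) = K
C(N) = 5/3 (C(N) = ⅔ - ⅓*(-3) = ⅔ + 1 = 5/3)
o(w) = 80/3 (o(w) = -4*5/3*(-4) = -20/3*(-4) = 80/3)
x = -136/11 (x = 2*((-17*(-1/(5*(6 + 5))))*(-19 - 1)) = 2*(-17/(11*(-5))*(-20)) = 2*(-17/(-55)*(-20)) = 2*(-17*(-1/55)*(-20)) = 2*((17/55)*(-20)) = 2*(-68/11) = -136/11 ≈ -12.364)
o(28) + x = 80/3 - 136/11 = 472/33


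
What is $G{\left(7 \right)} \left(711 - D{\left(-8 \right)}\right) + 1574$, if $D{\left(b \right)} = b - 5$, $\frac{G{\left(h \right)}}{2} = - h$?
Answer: $-8562$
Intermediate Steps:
$G{\left(h \right)} = - 2 h$ ($G{\left(h \right)} = 2 \left(- h\right) = - 2 h$)
$D{\left(b \right)} = -5 + b$
$G{\left(7 \right)} \left(711 - D{\left(-8 \right)}\right) + 1574 = \left(-2\right) 7 \left(711 - \left(-5 - 8\right)\right) + 1574 = - 14 \left(711 - -13\right) + 1574 = - 14 \left(711 + 13\right) + 1574 = \left(-14\right) 724 + 1574 = -10136 + 1574 = -8562$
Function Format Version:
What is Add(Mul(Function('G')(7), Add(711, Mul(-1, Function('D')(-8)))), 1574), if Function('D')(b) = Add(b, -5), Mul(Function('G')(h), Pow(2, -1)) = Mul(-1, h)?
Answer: -8562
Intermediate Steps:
Function('G')(h) = Mul(-2, h) (Function('G')(h) = Mul(2, Mul(-1, h)) = Mul(-2, h))
Function('D')(b) = Add(-5, b)
Add(Mul(Function('G')(7), Add(711, Mul(-1, Function('D')(-8)))), 1574) = Add(Mul(Mul(-2, 7), Add(711, Mul(-1, Add(-5, -8)))), 1574) = Add(Mul(-14, Add(711, Mul(-1, -13))), 1574) = Add(Mul(-14, Add(711, 13)), 1574) = Add(Mul(-14, 724), 1574) = Add(-10136, 1574) = -8562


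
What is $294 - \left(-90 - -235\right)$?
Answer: $149$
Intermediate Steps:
$294 - \left(-90 - -235\right) = 294 - \left(-90 + 235\right) = 294 - 145 = 149$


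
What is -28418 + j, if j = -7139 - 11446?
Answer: -47003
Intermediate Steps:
j = -18585
-28418 + j = -28418 - 18585 = -47003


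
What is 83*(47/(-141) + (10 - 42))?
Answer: -8051/3 ≈ -2683.7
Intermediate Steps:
83*(47/(-141) + (10 - 42)) = 83*(47*(-1/141) - 32) = 83*(-1/3 - 32) = 83*(-97/3) = -8051/3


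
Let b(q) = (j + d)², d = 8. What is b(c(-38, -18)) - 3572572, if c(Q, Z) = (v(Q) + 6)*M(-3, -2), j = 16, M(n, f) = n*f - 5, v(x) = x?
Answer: -3571996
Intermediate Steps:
M(n, f) = -5 + f*n (M(n, f) = f*n - 5 = -5 + f*n)
c(Q, Z) = 6 + Q (c(Q, Z) = (Q + 6)*(-5 - 2*(-3)) = (6 + Q)*(-5 + 6) = (6 + Q)*1 = 6 + Q)
b(q) = 576 (b(q) = (16 + 8)² = 24² = 576)
b(c(-38, -18)) - 3572572 = 576 - 3572572 = -3571996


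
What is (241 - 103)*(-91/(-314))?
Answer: 6279/157 ≈ 39.994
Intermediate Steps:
(241 - 103)*(-91/(-314)) = 138*(-91*(-1/314)) = 138*(91/314) = 6279/157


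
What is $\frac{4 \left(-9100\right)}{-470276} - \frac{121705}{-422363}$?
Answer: $\frac{18152238445}{49656795547} \approx 0.36555$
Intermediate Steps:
$\frac{4 \left(-9100\right)}{-470276} - \frac{121705}{-422363} = \left(-36400\right) \left(- \frac{1}{470276}\right) - - \frac{121705}{422363} = \frac{9100}{117569} + \frac{121705}{422363} = \frac{18152238445}{49656795547}$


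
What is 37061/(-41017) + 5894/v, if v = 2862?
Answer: 67842808/58695327 ≈ 1.1558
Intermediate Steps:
37061/(-41017) + 5894/v = 37061/(-41017) + 5894/2862 = 37061*(-1/41017) + 5894*(1/2862) = -37061/41017 + 2947/1431 = 67842808/58695327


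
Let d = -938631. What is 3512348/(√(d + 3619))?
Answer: -1756174*I*√233753/233753 ≈ -3632.4*I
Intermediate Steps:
3512348/(√(d + 3619)) = 3512348/(√(-938631 + 3619)) = 3512348/(√(-935012)) = 3512348/((2*I*√233753)) = 3512348*(-I*√233753/467506) = -1756174*I*√233753/233753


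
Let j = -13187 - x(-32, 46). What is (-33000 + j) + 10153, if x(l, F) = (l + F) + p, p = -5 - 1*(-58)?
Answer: -36101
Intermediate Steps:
p = 53 (p = -5 + 58 = 53)
x(l, F) = 53 + F + l (x(l, F) = (l + F) + 53 = (F + l) + 53 = 53 + F + l)
j = -13254 (j = -13187 - (53 + 46 - 32) = -13187 - 1*67 = -13187 - 67 = -13254)
(-33000 + j) + 10153 = (-33000 - 13254) + 10153 = -46254 + 10153 = -36101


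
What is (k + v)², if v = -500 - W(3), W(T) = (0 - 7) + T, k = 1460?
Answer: 929296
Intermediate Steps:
W(T) = -7 + T
v = -496 (v = -500 - (-7 + 3) = -500 - 1*(-4) = -500 + 4 = -496)
(k + v)² = (1460 - 496)² = 964² = 929296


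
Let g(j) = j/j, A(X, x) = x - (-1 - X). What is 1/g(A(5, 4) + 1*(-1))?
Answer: 1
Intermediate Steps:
A(X, x) = 1 + X + x (A(X, x) = x + (1 + X) = 1 + X + x)
g(j) = 1
1/g(A(5, 4) + 1*(-1)) = 1/1 = 1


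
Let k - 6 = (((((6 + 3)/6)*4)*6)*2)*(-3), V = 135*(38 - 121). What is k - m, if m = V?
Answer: 10995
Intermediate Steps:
V = -11205 (V = 135*(-83) = -11205)
k = -210 (k = 6 + (((((6 + 3)/6)*4)*6)*2)*(-3) = 6 + ((((9*(⅙))*4)*6)*2)*(-3) = 6 + ((((3/2)*4)*6)*2)*(-3) = 6 + ((6*6)*2)*(-3) = 6 + (36*2)*(-3) = 6 + 72*(-3) = 6 - 216 = -210)
m = -11205
k - m = -210 - 1*(-11205) = -210 + 11205 = 10995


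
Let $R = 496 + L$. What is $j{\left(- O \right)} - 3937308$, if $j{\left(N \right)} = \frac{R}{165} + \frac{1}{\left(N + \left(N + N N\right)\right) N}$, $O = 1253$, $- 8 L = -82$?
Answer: $- \frac{340260220412304047}{86419575396} \approx -3.9373 \cdot 10^{6}$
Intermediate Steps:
$L = \frac{41}{4}$ ($L = \left(- \frac{1}{8}\right) \left(-82\right) = \frac{41}{4} \approx 10.25$)
$R = \frac{2025}{4}$ ($R = 496 + \frac{41}{4} = \frac{2025}{4} \approx 506.25$)
$j{\left(N \right)} = \frac{135}{44} + \frac{1}{N \left(N^{2} + 2 N\right)}$ ($j{\left(N \right)} = \frac{2025}{4 \cdot 165} + \frac{1}{\left(N + \left(N + N N\right)\right) N} = \frac{2025}{4} \cdot \frac{1}{165} + \frac{1}{\left(N + \left(N + N^{2}\right)\right) N} = \frac{135}{44} + \frac{1}{\left(N^{2} + 2 N\right) N} = \frac{135}{44} + \frac{1}{N \left(N^{2} + 2 N\right)}$)
$j{\left(- O \right)} - 3937308 = \frac{44 + 135 \left(\left(-1\right) 1253\right)^{3} + 270 \left(\left(-1\right) 1253\right)^{2}}{44 \cdot 1570009 \left(2 - 1253\right)} - 3937308 = \frac{44 + 135 \left(-1253\right)^{3} + 270 \left(-1253\right)^{2}}{44 \cdot 1570009 \left(2 - 1253\right)} - 3937308 = \frac{1}{44} \cdot \frac{1}{1570009} \frac{1}{-1251} \left(44 + 135 \left(-1967221277\right) + 270 \cdot 1570009\right) - 3937308 = \frac{1}{44} \cdot \frac{1}{1570009} \left(- \frac{1}{1251}\right) \left(44 - 265574872395 + 423902430\right) - 3937308 = \frac{1}{44} \cdot \frac{1}{1570009} \left(- \frac{1}{1251}\right) \left(-265150969921\right) - 3937308 = \frac{265150969921}{86419575396} - 3937308 = - \frac{340260220412304047}{86419575396}$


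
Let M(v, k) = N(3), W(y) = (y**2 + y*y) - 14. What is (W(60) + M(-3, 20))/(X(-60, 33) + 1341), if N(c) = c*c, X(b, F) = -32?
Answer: 7195/1309 ≈ 5.4966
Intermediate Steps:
W(y) = -14 + 2*y**2 (W(y) = (y**2 + y**2) - 14 = 2*y**2 - 14 = -14 + 2*y**2)
N(c) = c**2
M(v, k) = 9 (M(v, k) = 3**2 = 9)
(W(60) + M(-3, 20))/(X(-60, 33) + 1341) = ((-14 + 2*60**2) + 9)/(-32 + 1341) = ((-14 + 2*3600) + 9)/1309 = ((-14 + 7200) + 9)*(1/1309) = (7186 + 9)*(1/1309) = 7195*(1/1309) = 7195/1309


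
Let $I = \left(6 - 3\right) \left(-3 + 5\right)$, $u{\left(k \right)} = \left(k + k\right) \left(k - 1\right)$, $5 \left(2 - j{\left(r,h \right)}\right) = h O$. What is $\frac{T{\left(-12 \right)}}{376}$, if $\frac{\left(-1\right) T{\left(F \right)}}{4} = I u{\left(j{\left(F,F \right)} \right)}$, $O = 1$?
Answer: $- \frac{2244}{1175} \approx -1.9098$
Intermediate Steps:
$j{\left(r,h \right)} = 2 - \frac{h}{5}$ ($j{\left(r,h \right)} = 2 - \frac{h 1}{5} = 2 - \frac{h}{5}$)
$u{\left(k \right)} = 2 k \left(-1 + k\right)$
$I = 6$ ($I = 3 \cdot 2 = 6$)
$T{\left(F \right)} = - 48 \left(1 - \frac{F}{5}\right) \left(2 - \frac{F}{5}\right)$ ($T{\left(F \right)} = - 4 \cdot 6 \cdot 2 \left(2 - \frac{F}{5}\right) \left(-1 - \left(-2 + \frac{F}{5}\right)\right) = - 4 \cdot 6 \cdot 2 \left(2 - \frac{F}{5}\right) \left(1 - \frac{F}{5}\right) = - 4 \cdot 6 \cdot 2 \left(1 - \frac{F}{5}\right) \left(2 - \frac{F}{5}\right) = - 4 \cdot 12 \left(1 - \frac{F}{5}\right) \left(2 - \frac{F}{5}\right) = - 48 \left(1 - \frac{F}{5}\right) \left(2 - \frac{F}{5}\right)$)
$\frac{T{\left(-12 \right)}}{376} = \frac{\left(- \frac{48}{25}\right) \left(-10 - 12\right) \left(-5 - 12\right)}{376} = \left(- \frac{48}{25}\right) \left(-22\right) \left(-17\right) \frac{1}{376} = \left(- \frac{17952}{25}\right) \frac{1}{376} = - \frac{2244}{1175}$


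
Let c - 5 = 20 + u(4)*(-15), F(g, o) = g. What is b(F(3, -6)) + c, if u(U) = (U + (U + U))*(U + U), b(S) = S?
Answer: -1412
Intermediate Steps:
u(U) = 6*U**2 (u(U) = (U + 2*U)*(2*U) = (3*U)*(2*U) = 6*U**2)
c = -1415 (c = 5 + (20 + (6*4**2)*(-15)) = 5 + (20 + (6*16)*(-15)) = 5 + (20 + 96*(-15)) = 5 + (20 - 1440) = 5 - 1420 = -1415)
b(F(3, -6)) + c = 3 - 1415 = -1412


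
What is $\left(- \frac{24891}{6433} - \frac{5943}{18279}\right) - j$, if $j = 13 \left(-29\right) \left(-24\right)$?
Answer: $- \frac{354812246548}{39196269} \approx -9052.2$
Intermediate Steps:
$j = 9048$ ($j = \left(-377\right) \left(-24\right) = 9048$)
$\left(- \frac{24891}{6433} - \frac{5943}{18279}\right) - j = \left(- \frac{24891}{6433} - \frac{5943}{18279}\right) - 9048 = \left(\left(-24891\right) \frac{1}{6433} - \frac{1981}{6093}\right) - 9048 = \left(- \frac{24891}{6433} - \frac{1981}{6093}\right) - 9048 = - \frac{164404636}{39196269} - 9048 = - \frac{354812246548}{39196269}$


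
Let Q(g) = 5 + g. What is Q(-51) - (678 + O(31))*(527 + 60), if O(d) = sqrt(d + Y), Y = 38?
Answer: -398032 - 587*sqrt(69) ≈ -4.0291e+5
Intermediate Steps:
O(d) = sqrt(38 + d) (O(d) = sqrt(d + 38) = sqrt(38 + d))
Q(-51) - (678 + O(31))*(527 + 60) = (5 - 51) - (678 + sqrt(38 + 31))*(527 + 60) = -46 - (678 + sqrt(69))*587 = -46 - (397986 + 587*sqrt(69)) = -46 + (-397986 - 587*sqrt(69)) = -398032 - 587*sqrt(69)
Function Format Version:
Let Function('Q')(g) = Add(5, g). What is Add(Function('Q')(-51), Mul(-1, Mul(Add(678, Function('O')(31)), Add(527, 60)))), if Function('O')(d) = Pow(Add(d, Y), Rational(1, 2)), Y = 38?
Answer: Add(-398032, Mul(-587, Pow(69, Rational(1, 2)))) ≈ -4.0291e+5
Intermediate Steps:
Function('O')(d) = Pow(Add(38, d), Rational(1, 2)) (Function('O')(d) = Pow(Add(d, 38), Rational(1, 2)) = Pow(Add(38, d), Rational(1, 2)))
Add(Function('Q')(-51), Mul(-1, Mul(Add(678, Function('O')(31)), Add(527, 60)))) = Add(Add(5, -51), Mul(-1, Mul(Add(678, Pow(Add(38, 31), Rational(1, 2))), Add(527, 60)))) = Add(-46, Mul(-1, Mul(Add(678, Pow(69, Rational(1, 2))), 587))) = Add(-46, Mul(-1, Add(397986, Mul(587, Pow(69, Rational(1, 2)))))) = Add(-46, Add(-397986, Mul(-587, Pow(69, Rational(1, 2))))) = Add(-398032, Mul(-587, Pow(69, Rational(1, 2))))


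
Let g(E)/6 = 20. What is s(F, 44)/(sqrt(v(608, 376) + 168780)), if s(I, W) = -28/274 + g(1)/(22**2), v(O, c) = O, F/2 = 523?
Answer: 1208*sqrt(42347)/701986219 ≈ 0.00035412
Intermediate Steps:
F = 1046 (F = 2*523 = 1046)
g(E) = 120 (g(E) = 6*20 = 120)
s(I, W) = 2416/16577 (s(I, W) = -28/274 + 120/(22**2) = -28*1/274 + 120/484 = -14/137 + 120*(1/484) = -14/137 + 30/121 = 2416/16577)
s(F, 44)/(sqrt(v(608, 376) + 168780)) = 2416/(16577*(sqrt(608 + 168780))) = 2416/(16577*(sqrt(169388))) = 2416/(16577*((2*sqrt(42347)))) = 2416*(sqrt(42347)/84694)/16577 = 1208*sqrt(42347)/701986219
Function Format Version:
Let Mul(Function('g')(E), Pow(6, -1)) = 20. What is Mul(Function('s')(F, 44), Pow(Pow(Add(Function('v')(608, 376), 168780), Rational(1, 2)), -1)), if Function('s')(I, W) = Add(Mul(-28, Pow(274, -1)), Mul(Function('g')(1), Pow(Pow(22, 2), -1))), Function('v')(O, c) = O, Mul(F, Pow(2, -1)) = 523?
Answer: Mul(Rational(1208, 701986219), Pow(42347, Rational(1, 2))) ≈ 0.00035412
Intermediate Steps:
F = 1046 (F = Mul(2, 523) = 1046)
Function('g')(E) = 120 (Function('g')(E) = Mul(6, 20) = 120)
Function('s')(I, W) = Rational(2416, 16577) (Function('s')(I, W) = Add(Mul(-28, Pow(274, -1)), Mul(120, Pow(Pow(22, 2), -1))) = Add(Mul(-28, Rational(1, 274)), Mul(120, Pow(484, -1))) = Add(Rational(-14, 137), Mul(120, Rational(1, 484))) = Add(Rational(-14, 137), Rational(30, 121)) = Rational(2416, 16577))
Mul(Function('s')(F, 44), Pow(Pow(Add(Function('v')(608, 376), 168780), Rational(1, 2)), -1)) = Mul(Rational(2416, 16577), Pow(Pow(Add(608, 168780), Rational(1, 2)), -1)) = Mul(Rational(2416, 16577), Pow(Pow(169388, Rational(1, 2)), -1)) = Mul(Rational(2416, 16577), Pow(Mul(2, Pow(42347, Rational(1, 2))), -1)) = Mul(Rational(2416, 16577), Mul(Rational(1, 84694), Pow(42347, Rational(1, 2)))) = Mul(Rational(1208, 701986219), Pow(42347, Rational(1, 2)))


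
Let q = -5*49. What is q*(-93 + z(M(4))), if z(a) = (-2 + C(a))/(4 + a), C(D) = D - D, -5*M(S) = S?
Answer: 183505/8 ≈ 22938.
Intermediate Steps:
M(S) = -S/5
C(D) = 0
z(a) = -2/(4 + a) (z(a) = (-2 + 0)/(4 + a) = -2/(4 + a))
q = -245
q*(-93 + z(M(4))) = -245*(-93 - 2/(4 - ⅕*4)) = -245*(-93 - 2/(4 - ⅘)) = -245*(-93 - 2/16/5) = -245*(-93 - 2*5/16) = -245*(-93 - 5/8) = -245*(-749/8) = 183505/8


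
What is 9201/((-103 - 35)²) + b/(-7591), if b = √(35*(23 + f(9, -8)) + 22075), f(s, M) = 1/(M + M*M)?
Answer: 3067/6348 - √366090/30364 ≈ 0.46322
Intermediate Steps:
f(s, M) = 1/(M + M²)
b = √366090/4 (b = √(35*(23 + 1/((-8)*(1 - 8))) + 22075) = √(35*(23 - ⅛/(-7)) + 22075) = √(35*(23 - ⅛*(-⅐)) + 22075) = √(35*(23 + 1/56) + 22075) = √(35*(1289/56) + 22075) = √(6445/8 + 22075) = √(183045/8) = √366090/4 ≈ 151.26)
9201/((-103 - 35)²) + b/(-7591) = 9201/((-103 - 35)²) + (√366090/4)/(-7591) = 9201/((-138)²) + (√366090/4)*(-1/7591) = 9201/19044 - √366090/30364 = 9201*(1/19044) - √366090/30364 = 3067/6348 - √366090/30364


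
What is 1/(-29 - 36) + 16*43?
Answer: 44719/65 ≈ 687.98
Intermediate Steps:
1/(-29 - 36) + 16*43 = 1/(-65) + 688 = -1/65 + 688 = 44719/65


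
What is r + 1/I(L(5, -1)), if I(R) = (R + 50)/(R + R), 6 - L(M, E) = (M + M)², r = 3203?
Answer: 35280/11 ≈ 3207.3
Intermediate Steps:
L(M, E) = 6 - 4*M² (L(M, E) = 6 - (M + M)² = 6 - (2*M)² = 6 - 4*M²)
I(R) = (50 + R)/(2*R) (I(R) = (50 + R)/((2*R)) = (50 + R)*(1/(2*R)) = (50 + R)/(2*R))
r + 1/I(L(5, -1)) = 3203 + 1/((50 + (6 - 4*5²))/(2*(6 - 4*5²))) = 3203 + 1/((50 + (6 - 4*25))/(2*(6 - 4*25))) = 3203 + 1/((50 + (6 - 100))/(2*(6 - 100))) = 3203 + 1/((½)*(50 - 94)/(-94)) = 3203 + 1/((½)*(-1/94)*(-44)) = 3203 + 1/(11/47) = 3203 + 47/11 = 35280/11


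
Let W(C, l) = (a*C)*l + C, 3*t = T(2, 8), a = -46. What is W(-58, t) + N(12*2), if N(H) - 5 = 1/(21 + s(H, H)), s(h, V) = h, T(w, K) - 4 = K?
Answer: 477856/45 ≈ 10619.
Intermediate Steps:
T(w, K) = 4 + K
N(H) = 5 + 1/(21 + H)
t = 4 (t = (4 + 8)/3 = (⅓)*12 = 4)
W(C, l) = C - 46*C*l (W(C, l) = (-46*C)*l + C = -46*C*l + C = C - 46*C*l)
W(-58, t) + N(12*2) = -58*(1 - 46*4) + (106 + 5*(12*2))/(21 + 12*2) = -58*(1 - 184) + (106 + 5*24)/(21 + 24) = -58*(-183) + (106 + 120)/45 = 10614 + (1/45)*226 = 10614 + 226/45 = 477856/45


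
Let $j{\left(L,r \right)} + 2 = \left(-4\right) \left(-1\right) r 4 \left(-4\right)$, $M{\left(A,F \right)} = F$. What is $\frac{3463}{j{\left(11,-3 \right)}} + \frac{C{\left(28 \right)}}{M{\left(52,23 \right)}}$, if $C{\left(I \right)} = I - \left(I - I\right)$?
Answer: $\frac{84969}{4370} \approx 19.444$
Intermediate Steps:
$C{\left(I \right)} = I$ ($C{\left(I \right)} = I - 0 = I + 0 = I$)
$j{\left(L,r \right)} = -2 - 64 r$ ($j{\left(L,r \right)} = -2 + \left(-4\right) \left(-1\right) r 4 \left(-4\right) = -2 + 4 \cdot 4 r \left(-4\right) = -2 + 4 \left(- 16 r\right) = -2 - 64 r$)
$\frac{3463}{j{\left(11,-3 \right)}} + \frac{C{\left(28 \right)}}{M{\left(52,23 \right)}} = \frac{3463}{-2 - -192} + \frac{28}{23} = \frac{3463}{-2 + 192} + 28 \cdot \frac{1}{23} = \frac{3463}{190} + \frac{28}{23} = \frac{84969}{4370}$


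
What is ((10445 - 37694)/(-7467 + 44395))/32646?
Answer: -9083/401850496 ≈ -2.2603e-5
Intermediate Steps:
((10445 - 37694)/(-7467 + 44395))/32646 = -27249/36928*(1/32646) = -27249*1/36928*(1/32646) = -27249/36928*1/32646 = -9083/401850496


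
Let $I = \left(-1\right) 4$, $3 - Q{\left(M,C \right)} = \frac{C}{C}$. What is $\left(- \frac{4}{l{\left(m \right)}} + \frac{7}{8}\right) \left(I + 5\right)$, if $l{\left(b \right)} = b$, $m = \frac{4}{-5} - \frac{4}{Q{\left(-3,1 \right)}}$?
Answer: $\frac{129}{56} \approx 2.3036$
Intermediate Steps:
$Q{\left(M,C \right)} = 2$ ($Q{\left(M,C \right)} = 3 - \frac{C}{C} = 3 - 1 = 2$)
$m = - \frac{14}{5}$ ($m = \frac{4}{-5} - \frac{4}{2} = 4 \left(- \frac{1}{5}\right) - 2 = - \frac{4}{5} - 2 = - \frac{14}{5} \approx -2.8$)
$I = -4$
$\left(- \frac{4}{l{\left(m \right)}} + \frac{7}{8}\right) \left(I + 5\right) = \left(- \frac{4}{- \frac{14}{5}} + \frac{7}{8}\right) \left(-4 + 5\right) = \left(\left(-4\right) \left(- \frac{5}{14}\right) + 7 \cdot \frac{1}{8}\right) 1 = \left(\frac{10}{7} + \frac{7}{8}\right) 1 = \frac{129}{56} \cdot 1 = \frac{129}{56}$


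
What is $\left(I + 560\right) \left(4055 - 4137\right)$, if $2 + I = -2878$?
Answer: $190240$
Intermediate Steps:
$I = -2880$ ($I = -2 - 2878 = -2880$)
$\left(I + 560\right) \left(4055 - 4137\right) = \left(-2880 + 560\right) \left(4055 - 4137\right) = \left(-2320\right) \left(-82\right) = 190240$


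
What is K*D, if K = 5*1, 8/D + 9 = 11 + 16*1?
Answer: 20/9 ≈ 2.2222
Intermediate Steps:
D = 4/9 (D = 8/(-9 + (11 + 16*1)) = 8/(-9 + (11 + 16)) = 8/(-9 + 27) = 8/18 = 8*(1/18) = 4/9 ≈ 0.44444)
K = 5
K*D = 5*(4/9) = 20/9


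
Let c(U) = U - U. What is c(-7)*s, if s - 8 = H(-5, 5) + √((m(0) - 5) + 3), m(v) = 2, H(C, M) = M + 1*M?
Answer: 0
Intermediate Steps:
H(C, M) = 2*M (H(C, M) = M + M = 2*M)
c(U) = 0
s = 18 (s = 8 + (2*5 + √((2 - 5) + 3)) = 8 + (10 + √(-3 + 3)) = 8 + (10 + √0) = 8 + (10 + 0) = 8 + 10 = 18)
c(-7)*s = 0*18 = 0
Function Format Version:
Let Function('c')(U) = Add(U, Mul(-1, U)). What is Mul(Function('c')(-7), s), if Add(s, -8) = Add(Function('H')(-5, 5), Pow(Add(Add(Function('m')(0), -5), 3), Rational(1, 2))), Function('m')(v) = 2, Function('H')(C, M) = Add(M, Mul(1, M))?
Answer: 0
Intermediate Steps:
Function('H')(C, M) = Mul(2, M) (Function('H')(C, M) = Add(M, M) = Mul(2, M))
Function('c')(U) = 0
s = 18 (s = Add(8, Add(Mul(2, 5), Pow(Add(Add(2, -5), 3), Rational(1, 2)))) = Add(8, Add(10, Pow(Add(-3, 3), Rational(1, 2)))) = Add(8, Add(10, Pow(0, Rational(1, 2)))) = Add(8, Add(10, 0)) = Add(8, 10) = 18)
Mul(Function('c')(-7), s) = Mul(0, 18) = 0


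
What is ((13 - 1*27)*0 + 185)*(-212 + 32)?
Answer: -33300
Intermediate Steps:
((13 - 1*27)*0 + 185)*(-212 + 32) = ((13 - 27)*0 + 185)*(-180) = (-14*0 + 185)*(-180) = (0 + 185)*(-180) = 185*(-180) = -33300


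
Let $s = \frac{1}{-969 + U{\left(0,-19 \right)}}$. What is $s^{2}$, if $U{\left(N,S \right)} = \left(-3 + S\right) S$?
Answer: $\frac{1}{303601} \approx 3.2938 \cdot 10^{-6}$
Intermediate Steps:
$U{\left(N,S \right)} = S \left(-3 + S\right)$
$s = - \frac{1}{551}$ ($s = \frac{1}{-969 - 19 \left(-3 - 19\right)} = \frac{1}{-969 - -418} = \frac{1}{-969 + 418} = \frac{1}{-551} = - \frac{1}{551} \approx -0.0018149$)
$s^{2} = \left(- \frac{1}{551}\right)^{2} = \frac{1}{303601}$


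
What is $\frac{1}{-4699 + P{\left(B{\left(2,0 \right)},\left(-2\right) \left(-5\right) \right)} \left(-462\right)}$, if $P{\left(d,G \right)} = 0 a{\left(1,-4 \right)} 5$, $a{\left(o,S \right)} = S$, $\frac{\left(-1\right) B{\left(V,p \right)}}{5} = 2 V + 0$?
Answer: $- \frac{1}{4699} \approx -0.00021281$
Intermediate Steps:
$B{\left(V,p \right)} = - 10 V$ ($B{\left(V,p \right)} = - 5 \left(2 V + 0\right) = - 5 \cdot 2 V = - 10 V$)
$P{\left(d,G \right)} = 0$ ($P{\left(d,G \right)} = 0 \left(-4\right) 5 = 0 \cdot 5 = 0$)
$\frac{1}{-4699 + P{\left(B{\left(2,0 \right)},\left(-2\right) \left(-5\right) \right)} \left(-462\right)} = \frac{1}{-4699 + 0 \left(-462\right)} = \frac{1}{-4699 + 0} = \frac{1}{-4699} = - \frac{1}{4699}$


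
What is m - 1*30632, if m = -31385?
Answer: -62017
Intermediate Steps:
m - 1*30632 = -31385 - 1*30632 = -31385 - 30632 = -62017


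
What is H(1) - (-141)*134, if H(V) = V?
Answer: 18895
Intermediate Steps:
H(1) - (-141)*134 = 1 - (-141)*134 = 1 - 141*(-134) = 1 + 18894 = 18895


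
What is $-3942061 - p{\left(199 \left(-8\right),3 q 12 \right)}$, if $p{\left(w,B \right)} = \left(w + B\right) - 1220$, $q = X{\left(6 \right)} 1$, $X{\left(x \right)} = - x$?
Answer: $-3939033$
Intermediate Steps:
$q = -6$ ($q = \left(-1\right) 6 \cdot 1 = \left(-6\right) 1 = -6$)
$p{\left(w,B \right)} = -1220 + B + w$ ($p{\left(w,B \right)} = \left(B + w\right) - 1220 = -1220 + B + w$)
$-3942061 - p{\left(199 \left(-8\right),3 q 12 \right)} = -3942061 - \left(-1220 + 3 \left(-6\right) 12 + 199 \left(-8\right)\right) = -3942061 - \left(-1220 - 216 - 1592\right) = -3942061 - -3028 = -3942061 + 3028 = -3939033$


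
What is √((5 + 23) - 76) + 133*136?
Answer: 18088 + 4*I*√3 ≈ 18088.0 + 6.9282*I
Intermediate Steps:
√((5 + 23) - 76) + 133*136 = √(28 - 76) + 18088 = √(-48) + 18088 = 4*I*√3 + 18088 = 18088 + 4*I*√3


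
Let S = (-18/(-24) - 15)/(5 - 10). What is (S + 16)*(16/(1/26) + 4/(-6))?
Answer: 234871/30 ≈ 7829.0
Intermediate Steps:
S = 57/20 (S = (-18*(-1/24) - 15)/(-5) = (¾ - 15)*(-⅕) = -57/4*(-⅕) = 57/20 ≈ 2.8500)
(S + 16)*(16/(1/26) + 4/(-6)) = (57/20 + 16)*(16/(1/26) + 4/(-6)) = 377*(16/(1/26) + 4*(-⅙))/20 = 377*(16*26 - ⅔)/20 = 377*(416 - ⅔)/20 = (377/20)*(1246/3) = 234871/30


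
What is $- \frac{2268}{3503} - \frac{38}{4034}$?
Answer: $- \frac{4641113}{7065551} \approx -0.65687$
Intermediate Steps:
$- \frac{2268}{3503} - \frac{38}{4034} = \left(-2268\right) \frac{1}{3503} - \frac{19}{2017} = - \frac{2268}{3503} - \frac{19}{2017} = - \frac{4641113}{7065551}$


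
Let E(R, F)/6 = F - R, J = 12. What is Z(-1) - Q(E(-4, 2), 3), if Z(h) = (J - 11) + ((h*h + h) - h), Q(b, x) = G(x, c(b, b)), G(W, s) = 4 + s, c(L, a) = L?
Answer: -38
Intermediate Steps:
E(R, F) = -6*R + 6*F (E(R, F) = 6*(F - R) = -6*R + 6*F)
Q(b, x) = 4 + b
Z(h) = 1 + h**2 (Z(h) = (12 - 11) + ((h*h + h) - h) = 1 + ((h**2 + h) - h) = 1 + ((h + h**2) - h) = 1 + h**2)
Z(-1) - Q(E(-4, 2), 3) = (1 + (-1)**2) - (4 + (-6*(-4) + 6*2)) = (1 + 1) - (4 + (24 + 12)) = 2 - (4 + 36) = 2 - 1*40 = 2 - 40 = -38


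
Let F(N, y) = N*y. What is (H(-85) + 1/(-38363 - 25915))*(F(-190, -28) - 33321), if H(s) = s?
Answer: 152987131631/64278 ≈ 2.3801e+6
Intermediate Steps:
(H(-85) + 1/(-38363 - 25915))*(F(-190, -28) - 33321) = (-85 + 1/(-38363 - 25915))*(-190*(-28) - 33321) = (-85 + 1/(-64278))*(5320 - 33321) = (-85 - 1/64278)*(-28001) = -5463631/64278*(-28001) = 152987131631/64278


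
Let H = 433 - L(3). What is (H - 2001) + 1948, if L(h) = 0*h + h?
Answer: 377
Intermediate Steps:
L(h) = h (L(h) = 0 + h = h)
H = 430 (H = 433 - 1*3 = 433 - 3 = 430)
(H - 2001) + 1948 = (430 - 2001) + 1948 = -1571 + 1948 = 377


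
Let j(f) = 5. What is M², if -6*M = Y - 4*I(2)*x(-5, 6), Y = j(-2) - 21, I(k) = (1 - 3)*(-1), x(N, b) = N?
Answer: 16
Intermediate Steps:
I(k) = 2 (I(k) = -2*(-1) = 2)
Y = -16 (Y = 5 - 21 = -16)
M = -4 (M = -(-16 - 4*2*(-5))/6 = -(-16 - 8*(-5))/6 = -(-16 - 1*(-40))/6 = -(-16 + 40)/6 = -⅙*24 = -4)
M² = (-4)² = 16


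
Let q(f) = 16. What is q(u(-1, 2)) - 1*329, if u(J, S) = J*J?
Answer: -313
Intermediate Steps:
u(J, S) = J**2
q(u(-1, 2)) - 1*329 = 16 - 1*329 = 16 - 329 = -313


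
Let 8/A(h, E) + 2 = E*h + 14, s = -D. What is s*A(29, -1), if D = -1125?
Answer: -9000/17 ≈ -529.41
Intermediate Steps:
s = 1125 (s = -1*(-1125) = 1125)
A(h, E) = 8/(12 + E*h) (A(h, E) = 8/(-2 + (E*h + 14)) = 8/(-2 + (14 + E*h)) = 8/(12 + E*h))
s*A(29, -1) = 1125*(8/(12 - 1*29)) = 1125*(8/(12 - 29)) = 1125*(8/(-17)) = 1125*(8*(-1/17)) = 1125*(-8/17) = -9000/17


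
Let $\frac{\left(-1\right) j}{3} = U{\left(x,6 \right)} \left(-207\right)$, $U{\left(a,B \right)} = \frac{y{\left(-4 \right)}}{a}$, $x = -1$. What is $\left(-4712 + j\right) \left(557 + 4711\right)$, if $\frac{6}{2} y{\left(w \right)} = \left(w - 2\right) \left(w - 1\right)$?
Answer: $-57537096$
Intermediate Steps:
$y{\left(w \right)} = \frac{\left(-1 + w\right) \left(-2 + w\right)}{3}$ ($y{\left(w \right)} = \frac{\left(w - 2\right) \left(w - 1\right)}{3} = \frac{\left(-2 + w\right) \left(-1 + w\right)}{3} = \frac{\left(-1 + w\right) \left(-2 + w\right)}{3}$)
$U{\left(a,B \right)} = \frac{10}{a}$ ($U{\left(a,B \right)} = \frac{\frac{2}{3} - -4 + \frac{\left(-4\right)^{2}}{3}}{a} = \frac{\frac{2}{3} + 4 + \frac{1}{3} \cdot 16}{a} = \frac{\frac{2}{3} + 4 + \frac{16}{3}}{a} = \frac{10}{a}$)
$j = -6210$ ($j = - 3 \frac{10}{-1} \left(-207\right) = - 3 \cdot 10 \left(-1\right) \left(-207\right) = - 3 \left(\left(-10\right) \left(-207\right)\right) = \left(-3\right) 2070 = -6210$)
$\left(-4712 + j\right) \left(557 + 4711\right) = \left(-4712 - 6210\right) \left(557 + 4711\right) = \left(-10922\right) 5268 = -57537096$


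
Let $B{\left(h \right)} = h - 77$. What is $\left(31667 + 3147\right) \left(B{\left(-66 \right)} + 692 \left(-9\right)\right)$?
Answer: $-221799994$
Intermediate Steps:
$B{\left(h \right)} = -77 + h$
$\left(31667 + 3147\right) \left(B{\left(-66 \right)} + 692 \left(-9\right)\right) = \left(31667 + 3147\right) \left(\left(-77 - 66\right) + 692 \left(-9\right)\right) = 34814 \left(-143 - 6228\right) = 34814 \left(-6371\right) = -221799994$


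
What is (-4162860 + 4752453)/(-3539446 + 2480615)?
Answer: -589593/1058831 ≈ -0.55683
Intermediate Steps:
(-4162860 + 4752453)/(-3539446 + 2480615) = 589593/(-1058831) = 589593*(-1/1058831) = -589593/1058831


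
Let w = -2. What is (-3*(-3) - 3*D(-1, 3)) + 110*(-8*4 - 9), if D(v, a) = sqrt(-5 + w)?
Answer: -4501 - 3*I*sqrt(7) ≈ -4501.0 - 7.9373*I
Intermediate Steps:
D(v, a) = I*sqrt(7) (D(v, a) = sqrt(-5 - 2) = sqrt(-7) = I*sqrt(7))
(-3*(-3) - 3*D(-1, 3)) + 110*(-8*4 - 9) = (-3*(-3) - 3*I*sqrt(7)) + 110*(-8*4 - 9) = (9 - 3*I*sqrt(7)) + 110*(-32 - 9) = (9 - 3*I*sqrt(7)) + 110*(-41) = (9 - 3*I*sqrt(7)) - 4510 = -4501 - 3*I*sqrt(7)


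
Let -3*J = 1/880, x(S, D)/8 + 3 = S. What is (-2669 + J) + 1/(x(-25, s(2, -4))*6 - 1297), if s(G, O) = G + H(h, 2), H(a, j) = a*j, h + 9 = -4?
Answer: -18608913841/6972240 ≈ -2669.0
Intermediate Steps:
h = -13 (h = -9 - 4 = -13)
s(G, O) = -26 + G (s(G, O) = G - 13*2 = G - 26 = -26 + G)
x(S, D) = -24 + 8*S
J = -1/2640 (J = -⅓/880 = -⅓*1/880 = -1/2640 ≈ -0.00037879)
(-2669 + J) + 1/(x(-25, s(2, -4))*6 - 1297) = (-2669 - 1/2640) + 1/((-24 + 8*(-25))*6 - 1297) = -7046161/2640 + 1/((-24 - 200)*6 - 1297) = -7046161/2640 + 1/(-224*6 - 1297) = -7046161/2640 + 1/(-1344 - 1297) = -7046161/2640 + 1/(-2641) = -7046161/2640 - 1/2641 = -18608913841/6972240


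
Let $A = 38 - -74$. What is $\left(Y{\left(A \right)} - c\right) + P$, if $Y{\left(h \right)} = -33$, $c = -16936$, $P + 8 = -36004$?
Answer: $-19109$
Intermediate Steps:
$A = 112$ ($A = 38 + 74 = 112$)
$P = -36012$ ($P = -8 - 36004 = -36012$)
$\left(Y{\left(A \right)} - c\right) + P = \left(-33 - -16936\right) - 36012 = \left(-33 + 16936\right) - 36012 = 16903 - 36012 = -19109$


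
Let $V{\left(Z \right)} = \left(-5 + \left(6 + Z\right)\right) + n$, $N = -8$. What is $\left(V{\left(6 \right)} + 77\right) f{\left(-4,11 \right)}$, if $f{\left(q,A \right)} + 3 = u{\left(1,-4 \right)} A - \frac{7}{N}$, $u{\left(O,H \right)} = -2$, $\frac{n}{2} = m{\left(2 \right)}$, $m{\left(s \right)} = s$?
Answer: $-2123$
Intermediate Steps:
$n = 4$ ($n = 2 \cdot 2 = 4$)
$V{\left(Z \right)} = 5 + Z$ ($V{\left(Z \right)} = \left(-5 + \left(6 + Z\right)\right) + 4 = \left(1 + Z\right) + 4 = 5 + Z$)
$f{\left(q,A \right)} = - \frac{17}{8} - 2 A$ ($f{\left(q,A \right)} = -3 - \left(- \frac{7}{8} + 2 A\right) = - \frac{17}{8} - 2 A$)
$\left(V{\left(6 \right)} + 77\right) f{\left(-4,11 \right)} = \left(\left(5 + 6\right) + 77\right) \left(- \frac{17}{8} - 22\right) = \left(11 + 77\right) \left(- \frac{17}{8} - 22\right) = 88 \left(- \frac{193}{8}\right) = -2123$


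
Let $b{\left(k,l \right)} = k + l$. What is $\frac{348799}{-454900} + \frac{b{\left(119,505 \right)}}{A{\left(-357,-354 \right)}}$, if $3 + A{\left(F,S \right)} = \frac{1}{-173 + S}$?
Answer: $- \frac{75072377609}{359825900} \approx -208.64$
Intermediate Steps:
$A{\left(F,S \right)} = -3 + \frac{1}{-173 + S}$
$\frac{348799}{-454900} + \frac{b{\left(119,505 \right)}}{A{\left(-357,-354 \right)}} = \frac{348799}{-454900} + \frac{119 + 505}{\frac{1}{-173 - 354} \left(520 - -1062\right)} = 348799 \left(- \frac{1}{454900}\right) + \frac{624}{\frac{1}{-527} \left(520 + 1062\right)} = - \frac{348799}{454900} + \frac{624}{\left(- \frac{1}{527}\right) 1582} = - \frac{348799}{454900} + \frac{624}{- \frac{1582}{527}} = - \frac{348799}{454900} + 624 \left(- \frac{527}{1582}\right) = - \frac{348799}{454900} - \frac{164424}{791} = - \frac{75072377609}{359825900}$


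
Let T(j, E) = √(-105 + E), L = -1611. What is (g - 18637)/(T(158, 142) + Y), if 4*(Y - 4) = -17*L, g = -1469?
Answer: -734619624/250307939 + 107232*√37/250307939 ≈ -2.9323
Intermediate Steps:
Y = 27403/4 (Y = 4 + (-17*(-1611))/4 = 4 + (¼)*27387 = 4 + 27387/4 = 27403/4 ≈ 6850.8)
(g - 18637)/(T(158, 142) + Y) = (-1469 - 18637)/(√(-105 + 142) + 27403/4) = -20106/(√37 + 27403/4) = -20106/(27403/4 + √37)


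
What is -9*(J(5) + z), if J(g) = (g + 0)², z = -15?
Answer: -90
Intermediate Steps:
J(g) = g²
-9*(J(5) + z) = -9*(5² - 15) = -9*(25 - 15) = -9*10 = -90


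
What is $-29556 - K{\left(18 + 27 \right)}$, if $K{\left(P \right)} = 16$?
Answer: $-29572$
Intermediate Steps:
$-29556 - K{\left(18 + 27 \right)} = -29556 - 16 = -29572$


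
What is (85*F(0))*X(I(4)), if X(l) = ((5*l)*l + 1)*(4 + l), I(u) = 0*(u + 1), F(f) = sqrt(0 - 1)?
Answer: 340*I ≈ 340.0*I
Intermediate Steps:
F(f) = I (F(f) = sqrt(-1) = I)
I(u) = 0 (I(u) = 0*(1 + u) = 0)
X(l) = (1 + 5*l**2)*(4 + l) (X(l) = (5*l**2 + 1)*(4 + l) = (1 + 5*l**2)*(4 + l))
(85*F(0))*X(I(4)) = (85*I)*(4 + 0 + 5*0**3 + 20*0**2) = (85*I)*(4 + 0 + 5*0 + 20*0) = (85*I)*(4 + 0 + 0 + 0) = (85*I)*4 = 340*I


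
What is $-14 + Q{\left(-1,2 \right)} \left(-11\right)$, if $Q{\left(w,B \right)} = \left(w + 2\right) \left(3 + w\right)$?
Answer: $-36$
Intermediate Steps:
$Q{\left(w,B \right)} = \left(2 + w\right) \left(3 + w\right)$
$-14 + Q{\left(-1,2 \right)} \left(-11\right) = -14 + \left(6 + \left(-1\right)^{2} + 5 \left(-1\right)\right) \left(-11\right) = -14 + \left(6 + 1 - 5\right) \left(-11\right) = -14 + 2 \left(-11\right) = -14 - 22 = -36$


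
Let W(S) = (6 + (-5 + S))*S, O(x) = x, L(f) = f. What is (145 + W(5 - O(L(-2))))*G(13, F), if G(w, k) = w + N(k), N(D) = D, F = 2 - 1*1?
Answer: 2814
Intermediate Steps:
F = 1 (F = 2 - 1 = 1)
W(S) = S*(1 + S) (W(S) = (1 + S)*S = S*(1 + S))
G(w, k) = k + w (G(w, k) = w + k = k + w)
(145 + W(5 - O(L(-2))))*G(13, F) = (145 + (5 - 1*(-2))*(1 + (5 - 1*(-2))))*(1 + 13) = (145 + (5 + 2)*(1 + (5 + 2)))*14 = (145 + 7*(1 + 7))*14 = (145 + 7*8)*14 = (145 + 56)*14 = 201*14 = 2814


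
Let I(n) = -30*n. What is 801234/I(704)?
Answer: -133539/3520 ≈ -37.937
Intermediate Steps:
801234/I(704) = 801234/((-30*704)) = 801234/(-21120) = 801234*(-1/21120) = -133539/3520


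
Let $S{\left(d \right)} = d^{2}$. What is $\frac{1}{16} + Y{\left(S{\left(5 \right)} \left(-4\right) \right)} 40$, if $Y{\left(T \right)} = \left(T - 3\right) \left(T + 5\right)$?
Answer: $\frac{6262401}{16} \approx 3.914 \cdot 10^{5}$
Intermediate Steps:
$Y{\left(T \right)} = \left(-3 + T\right) \left(5 + T\right)$
$\frac{1}{16} + Y{\left(S{\left(5 \right)} \left(-4\right) \right)} 40 = \frac{1}{16} + \left(-15 + \left(5^{2} \left(-4\right)\right)^{2} + 2 \cdot 5^{2} \left(-4\right)\right) 40 = \frac{1}{16} + \left(-15 + \left(25 \left(-4\right)\right)^{2} + 2 \cdot 25 \left(-4\right)\right) 40 = \frac{1}{16} + \left(-15 + \left(-100\right)^{2} + 2 \left(-100\right)\right) 40 = \frac{1}{16} + \left(-15 + 10000 - 200\right) 40 = \frac{1}{16} + 9785 \cdot 40 = \frac{1}{16} + 391400 = \frac{6262401}{16}$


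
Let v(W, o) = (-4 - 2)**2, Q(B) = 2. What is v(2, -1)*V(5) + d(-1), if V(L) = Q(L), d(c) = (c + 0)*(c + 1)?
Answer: 72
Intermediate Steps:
d(c) = c*(1 + c)
V(L) = 2
v(W, o) = 36 (v(W, o) = (-6)**2 = 36)
v(2, -1)*V(5) + d(-1) = 36*2 - (1 - 1) = 72 - 1*0 = 72 + 0 = 72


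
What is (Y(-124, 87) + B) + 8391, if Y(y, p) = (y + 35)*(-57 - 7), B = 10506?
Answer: 24593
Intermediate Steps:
Y(y, p) = -2240 - 64*y (Y(y, p) = (35 + y)*(-64) = -2240 - 64*y)
(Y(-124, 87) + B) + 8391 = ((-2240 - 64*(-124)) + 10506) + 8391 = ((-2240 + 7936) + 10506) + 8391 = (5696 + 10506) + 8391 = 16202 + 8391 = 24593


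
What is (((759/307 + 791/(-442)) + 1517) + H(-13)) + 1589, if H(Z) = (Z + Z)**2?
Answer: 513287349/135694 ≈ 3782.7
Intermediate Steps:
H(Z) = 4*Z**2 (H(Z) = (2*Z)**2 = 4*Z**2)
(((759/307 + 791/(-442)) + 1517) + H(-13)) + 1589 = (((759/307 + 791/(-442)) + 1517) + 4*(-13)**2) + 1589 = (((759*(1/307) + 791*(-1/442)) + 1517) + 4*169) + 1589 = (((759/307 - 791/442) + 1517) + 676) + 1589 = ((92641/135694 + 1517) + 676) + 1589 = (205940439/135694 + 676) + 1589 = 297669583/135694 + 1589 = 513287349/135694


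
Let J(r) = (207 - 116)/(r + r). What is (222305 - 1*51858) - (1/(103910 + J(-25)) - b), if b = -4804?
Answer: 860583132937/5195409 ≈ 1.6564e+5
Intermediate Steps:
J(r) = 91/(2*r) (J(r) = 91/((2*r)) = 91*(1/(2*r)) = 91/(2*r))
(222305 - 1*51858) - (1/(103910 + J(-25)) - b) = (222305 - 1*51858) - (1/(103910 + (91/2)/(-25)) - 1*(-4804)) = (222305 - 51858) - (1/(103910 + (91/2)*(-1/25)) + 4804) = 170447 - (1/(103910 - 91/50) + 4804) = 170447 - (1/(5195409/50) + 4804) = 170447 - (50/5195409 + 4804) = 170447 - 1*24958744886/5195409 = 170447 - 24958744886/5195409 = 860583132937/5195409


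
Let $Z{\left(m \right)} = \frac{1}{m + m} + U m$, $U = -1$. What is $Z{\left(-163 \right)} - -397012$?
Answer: $\frac{129479049}{326} \approx 3.9718 \cdot 10^{5}$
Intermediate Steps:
$Z{\left(m \right)} = \frac{1}{2 m} - m$ ($Z{\left(m \right)} = \frac{1}{m + m} - m = \frac{1}{2 m} - m$)
$Z{\left(-163 \right)} - -397012 = \left(\frac{1}{2 \left(-163\right)} - -163\right) - -397012 = \left(\frac{1}{2} \left(- \frac{1}{163}\right) + 163\right) + 397012 = \left(- \frac{1}{326} + 163\right) + 397012 = \frac{53137}{326} + 397012 = \frac{129479049}{326}$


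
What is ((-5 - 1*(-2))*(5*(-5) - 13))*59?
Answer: 6726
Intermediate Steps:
((-5 - 1*(-2))*(5*(-5) - 13))*59 = ((-5 + 2)*(-25 - 13))*59 = -3*(-38)*59 = 114*59 = 6726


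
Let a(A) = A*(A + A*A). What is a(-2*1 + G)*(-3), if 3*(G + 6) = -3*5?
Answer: 6084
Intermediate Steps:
G = -11 (G = -6 + (-3*5)/3 = -6 + (1/3)*(-15) = -6 - 5 = -11)
a(A) = A*(A + A**2)
a(-2*1 + G)*(-3) = ((-2*1 - 11)**2*(1 + (-2*1 - 11)))*(-3) = ((-2 - 11)**2*(1 + (-2 - 11)))*(-3) = ((-13)**2*(1 - 13))*(-3) = (169*(-12))*(-3) = -2028*(-3) = 6084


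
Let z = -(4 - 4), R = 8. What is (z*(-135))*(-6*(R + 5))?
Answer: 0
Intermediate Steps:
z = 0 (z = -1*0 = 0)
(z*(-135))*(-6*(R + 5)) = (0*(-135))*(-6*(8 + 5)) = 0*(-6*13) = 0*(-78) = 0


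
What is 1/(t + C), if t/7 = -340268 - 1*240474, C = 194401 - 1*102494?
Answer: -1/3973287 ≈ -2.5168e-7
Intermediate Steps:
C = 91907 (C = 194401 - 102494 = 91907)
t = -4065194 (t = 7*(-340268 - 1*240474) = 7*(-340268 - 240474) = 7*(-580742) = -4065194)
1/(t + C) = 1/(-4065194 + 91907) = 1/(-3973287) = -1/3973287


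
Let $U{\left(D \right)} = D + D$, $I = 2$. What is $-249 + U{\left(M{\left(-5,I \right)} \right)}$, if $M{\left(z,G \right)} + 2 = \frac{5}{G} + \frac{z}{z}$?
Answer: $-246$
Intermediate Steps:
$M{\left(z,G \right)} = -1 + \frac{5}{G}$ ($M{\left(z,G \right)} = -2 + \left(\frac{5}{G} + \frac{z}{z}\right) = -2 + \left(\frac{5}{G} + 1\right) = -2 + \left(1 + \frac{5}{G}\right) = -1 + \frac{5}{G}$)
$U{\left(D \right)} = 2 D$
$-249 + U{\left(M{\left(-5,I \right)} \right)} = -249 + 2 \frac{5 - 2}{2} = -249 + 2 \cdot \frac{1}{2} \cdot 3 = -249 + 2 \cdot \frac{3}{2} = -249 + 3 = -246$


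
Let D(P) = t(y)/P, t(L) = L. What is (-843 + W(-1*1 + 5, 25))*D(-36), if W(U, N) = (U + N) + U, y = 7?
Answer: 315/2 ≈ 157.50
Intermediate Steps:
W(U, N) = N + 2*U (W(U, N) = (N + U) + U = N + 2*U)
D(P) = 7/P
(-843 + W(-1*1 + 5, 25))*D(-36) = (-843 + (25 + 2*(-1*1 + 5)))*(7/(-36)) = (-843 + (25 + 2*(-1 + 5)))*(7*(-1/36)) = (-843 + (25 + 2*4))*(-7/36) = (-843 + (25 + 8))*(-7/36) = (-843 + 33)*(-7/36) = -810*(-7/36) = 315/2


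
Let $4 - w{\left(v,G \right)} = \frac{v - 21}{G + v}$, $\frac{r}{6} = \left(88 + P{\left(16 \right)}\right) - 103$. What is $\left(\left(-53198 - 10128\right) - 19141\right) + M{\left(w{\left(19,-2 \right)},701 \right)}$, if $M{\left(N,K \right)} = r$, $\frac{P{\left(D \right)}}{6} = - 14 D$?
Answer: $-90621$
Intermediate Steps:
$P{\left(D \right)} = - 84 D$ ($P{\left(D \right)} = 6 \left(- 14 D\right) = - 84 D$)
$r = -8154$ ($r = 6 \left(\left(88 - 1344\right) - 103\right) = 6 \left(-1256 - 103\right) = 6 \left(-1359\right) = -8154$)
$w{\left(v,G \right)} = 4 - \frac{-21 + v}{G + v}$ ($w{\left(v,G \right)} = 4 - \frac{v - 21}{G + v} = 4 - \frac{-21 + v}{G + v}$)
$M{\left(N,K \right)} = -8154$
$\left(\left(-53198 - 10128\right) - 19141\right) + M{\left(w{\left(19,-2 \right)},701 \right)} = \left(\left(-53198 - 10128\right) - 19141\right) - 8154 = \left(-63326 - 19141\right) - 8154 = -82467 - 8154 = -90621$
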